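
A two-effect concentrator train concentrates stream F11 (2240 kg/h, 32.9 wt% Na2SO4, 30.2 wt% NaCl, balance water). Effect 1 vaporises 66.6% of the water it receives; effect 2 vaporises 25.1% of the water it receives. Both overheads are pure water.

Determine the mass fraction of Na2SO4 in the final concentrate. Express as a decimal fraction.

water in feed = 2240×0.369 = 826.56 kg/h.
After stage 1: water left = (1−0.666)×826.56 = 276.07; stream total = 1689.5 kg/h.
After stage 2: water left = (1−0.251)×276.07 = 206.78; final concentrate = 1620.2 kg/h.
Na2SO4 fraction = 736.96/1620.2 = 0.4549.

0.4549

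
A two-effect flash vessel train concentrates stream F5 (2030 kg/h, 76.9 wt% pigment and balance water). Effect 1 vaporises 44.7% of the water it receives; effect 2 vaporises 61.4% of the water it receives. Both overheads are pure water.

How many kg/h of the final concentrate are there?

1661 kg/h

water in feed = 2030×0.231 = 468.93 kg/h.
After stage 1: water left = (1−0.447)×468.93 = 259.32; stream total = 1820.4 kg/h.
After stage 2: water left = (1−0.614)×259.32 = 100.1; final concentrate = 1661.2 kg/h.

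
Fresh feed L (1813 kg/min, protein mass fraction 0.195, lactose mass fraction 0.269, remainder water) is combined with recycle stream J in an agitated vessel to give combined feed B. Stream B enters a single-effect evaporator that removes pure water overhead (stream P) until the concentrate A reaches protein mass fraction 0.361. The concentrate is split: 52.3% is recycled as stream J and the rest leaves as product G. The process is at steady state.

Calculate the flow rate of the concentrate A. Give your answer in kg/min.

2053 kg/min

Overall protein balance (none leaves overhead): protein in fresh feed = protein in product, i.e. 1813×0.195 = (1−0.523)·A·0.361.
A = 353.54/(0.361×0.477) = 2053.1 kg/min.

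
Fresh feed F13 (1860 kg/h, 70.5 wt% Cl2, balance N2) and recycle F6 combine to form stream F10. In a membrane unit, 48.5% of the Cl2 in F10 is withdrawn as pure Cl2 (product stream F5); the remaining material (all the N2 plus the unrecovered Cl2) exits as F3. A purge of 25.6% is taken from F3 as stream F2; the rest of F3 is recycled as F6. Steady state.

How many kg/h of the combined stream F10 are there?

N2 enters only via F13 and leaves only via the purge: 1860×0.295 = 0.256×(N2 in F3), and the membrane unit passes all N2, so N2 in F10 = N2 in F3 = 2143.4 kg/h.
Cl2 in F10: m_A = 1860×0.705 + (1−0.256)·(1−0.485)·m_A, so m_A = 1311.3/0.6168 = 2125.8 kg/h.
F10 = 2125.8 + 2143.4 = 4269.2 kg/h.

4269 kg/h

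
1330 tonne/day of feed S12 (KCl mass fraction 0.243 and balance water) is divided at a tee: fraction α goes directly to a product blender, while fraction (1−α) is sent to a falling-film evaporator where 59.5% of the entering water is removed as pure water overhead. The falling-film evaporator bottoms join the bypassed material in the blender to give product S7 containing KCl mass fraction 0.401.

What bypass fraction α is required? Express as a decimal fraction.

All 1330×0.243 = 323.19 tonne/day of KCl reaches S7, so S7 = 323.19/0.401 = 805.96 tonne/day and vapour = 524.04 tonne/day.
The evaporator receives (1−α)·1330 of feed at 0.757 water and removes 0.595 of that water:
0.595×0.757×(1−α)×1330 = 524.04
(1−α) = 524.04/599.05 = 0.8748;  α = 0.1252.

0.125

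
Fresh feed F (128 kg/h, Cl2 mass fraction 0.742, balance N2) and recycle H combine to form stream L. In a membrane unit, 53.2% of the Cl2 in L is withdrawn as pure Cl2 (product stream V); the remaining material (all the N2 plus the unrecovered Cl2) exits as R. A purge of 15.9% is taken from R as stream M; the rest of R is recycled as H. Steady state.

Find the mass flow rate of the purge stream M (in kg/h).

44.68 kg/h

N2 enters only via F and leaves only via the purge: 128×0.258 = 0.159×(N2 in R), and the membrane unit passes all N2, so N2 in L = N2 in R = 207.7 kg/h.
Cl2 in L: m_A = 128×0.742 + (1−0.159)·(1−0.532)·m_A, so m_A = 94.976/0.6064 = 156.62 kg/h.
R = (1−0.532)×156.62 + 207.7 = 281 kg/h.
Purge M = 0.159×281 = 44.678 kg/h.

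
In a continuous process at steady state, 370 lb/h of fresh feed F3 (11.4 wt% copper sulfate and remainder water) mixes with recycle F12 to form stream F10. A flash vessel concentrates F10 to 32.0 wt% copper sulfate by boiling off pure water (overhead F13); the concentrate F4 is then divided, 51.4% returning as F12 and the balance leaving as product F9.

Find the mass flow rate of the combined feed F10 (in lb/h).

509.4 lb/h

Overall copper sulfate balance (none leaves overhead): copper sulfate in fresh feed = copper sulfate in product, i.e. 370×0.114 = (1−0.514)·F4·0.320.
F4 = 42.18/(0.320×0.486) = 271.22 lb/h.
Recycle F12 = 0.514×271.22 = 139.41 lb/h.
Combined feed F10 = 370 + 139.41 = 509.41 lb/h.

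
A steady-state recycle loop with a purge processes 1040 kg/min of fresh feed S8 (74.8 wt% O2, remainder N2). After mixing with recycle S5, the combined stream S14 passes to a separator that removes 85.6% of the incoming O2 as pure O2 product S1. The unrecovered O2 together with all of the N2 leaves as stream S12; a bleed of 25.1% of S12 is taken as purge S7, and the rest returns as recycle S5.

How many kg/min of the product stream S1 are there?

O2 in S14: m_A = 1040×0.748 + (1−0.251)·(1−0.856)·m_A, so m_A = 777.92/0.8921 = 871.97 kg/min.
Product S1 = 0.856×871.97 = 746.4 kg/min.

746.4 kg/min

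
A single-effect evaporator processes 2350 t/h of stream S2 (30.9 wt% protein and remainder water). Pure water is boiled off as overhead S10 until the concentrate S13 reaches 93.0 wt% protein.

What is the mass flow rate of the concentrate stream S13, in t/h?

protein is conserved: 2350×0.309 = 726.15 t/h all reports to the concentrate.
Concentrate = 726.15/(target fraction) = 780.81 t/h.

780.8 t/h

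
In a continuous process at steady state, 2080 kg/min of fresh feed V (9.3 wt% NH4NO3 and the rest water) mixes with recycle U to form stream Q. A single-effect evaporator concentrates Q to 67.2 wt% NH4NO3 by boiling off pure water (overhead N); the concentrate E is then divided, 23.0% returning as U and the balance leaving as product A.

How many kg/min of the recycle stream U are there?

85.98 kg/min

Overall NH4NO3 balance (none leaves overhead): NH4NO3 in fresh feed = NH4NO3 in product, i.e. 2080×0.093 = (1−0.230)·E·0.672.
E = 193.44/(0.672×0.770) = 373.84 kg/min.
Recycle U = 0.230×373.84 = 85.983 kg/min.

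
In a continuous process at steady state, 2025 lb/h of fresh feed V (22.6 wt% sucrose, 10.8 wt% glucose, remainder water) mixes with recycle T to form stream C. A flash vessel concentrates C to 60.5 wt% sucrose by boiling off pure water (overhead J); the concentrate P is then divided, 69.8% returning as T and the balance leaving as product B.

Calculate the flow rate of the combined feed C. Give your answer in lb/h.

Overall sucrose balance (none leaves overhead): sucrose in fresh feed = sucrose in product, i.e. 2025×0.226 = (1−0.698)·P·0.605.
P = 457.65/(0.605×0.302) = 2504.8 lb/h.
Recycle T = 0.698×2504.8 = 1748.3 lb/h.
Combined feed C = 2025 + 1748.3 = 3773.3 lb/h.

3773 lb/h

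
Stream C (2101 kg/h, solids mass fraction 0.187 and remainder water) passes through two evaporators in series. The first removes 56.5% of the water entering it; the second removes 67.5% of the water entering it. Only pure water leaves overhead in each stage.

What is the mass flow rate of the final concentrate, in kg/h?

water in feed = 2101×0.813 = 1708.1 kg/h.
After stage 1: water left = (1−0.565)×1708.1 = 743.03; stream total = 1135.9 kg/h.
After stage 2: water left = (1−0.675)×743.03 = 241.48; final concentrate = 634.37 kg/h.

634.4 kg/h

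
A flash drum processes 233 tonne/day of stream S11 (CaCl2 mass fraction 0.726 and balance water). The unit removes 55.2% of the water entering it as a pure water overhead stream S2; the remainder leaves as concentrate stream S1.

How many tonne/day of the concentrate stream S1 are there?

197.8 tonne/day

water entering = 233×0.274 = 63.842 tonne/day; overhead removed = 0.552×63.842 = 35.241 tonne/day.
Concentrate = 233 − 35.241 = 197.76 tonne/day.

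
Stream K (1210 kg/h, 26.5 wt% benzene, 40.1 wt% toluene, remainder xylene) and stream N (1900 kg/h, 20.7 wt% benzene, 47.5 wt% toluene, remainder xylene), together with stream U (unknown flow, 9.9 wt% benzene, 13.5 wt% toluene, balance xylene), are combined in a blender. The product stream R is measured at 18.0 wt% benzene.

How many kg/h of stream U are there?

Let U be the unknown flow. Total out = 3110 + U.
benzene balance: 713.95 + 0.099·U = 0.180·(3110 + U)
(0.099 − 0.180)·U = 0.180×3110 − 713.95 = -154.15
U = -154.15 / -0.081 = 1903.1 kg/h

1903 kg/h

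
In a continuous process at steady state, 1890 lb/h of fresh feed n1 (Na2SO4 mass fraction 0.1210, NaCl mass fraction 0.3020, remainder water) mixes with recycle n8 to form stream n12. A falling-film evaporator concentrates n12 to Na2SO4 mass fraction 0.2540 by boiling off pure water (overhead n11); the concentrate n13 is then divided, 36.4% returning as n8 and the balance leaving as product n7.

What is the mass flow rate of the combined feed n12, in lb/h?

Overall Na2SO4 balance (none leaves overhead): Na2SO4 in fresh feed = Na2SO4 in product, i.e. 1890×0.121 = (1−0.364)·n13·0.254.
n13 = 228.69/(0.254×0.636) = 1415.7 lb/h.
Recycle n8 = 0.364×1415.7 = 515.3 lb/h.
Combined feed n12 = 1890 + 515.3 = 2405.3 lb/h.

2405 lb/h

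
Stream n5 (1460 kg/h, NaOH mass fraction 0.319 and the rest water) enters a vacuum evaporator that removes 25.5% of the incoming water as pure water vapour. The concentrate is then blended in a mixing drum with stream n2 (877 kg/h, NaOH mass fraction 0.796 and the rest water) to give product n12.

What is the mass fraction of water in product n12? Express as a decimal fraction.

0.441

Vapour removed = 0.255×0.681×1460 = 253.54 kg/h; concentrate = 1206.5 kg/h.
water reaching the mixer = 740.72 (from concentrate) + 877×0.204 = 919.63 kg/h.
Product flow = 1206.5 + 877 = 2083.5 kg/h; water fraction = 0.441.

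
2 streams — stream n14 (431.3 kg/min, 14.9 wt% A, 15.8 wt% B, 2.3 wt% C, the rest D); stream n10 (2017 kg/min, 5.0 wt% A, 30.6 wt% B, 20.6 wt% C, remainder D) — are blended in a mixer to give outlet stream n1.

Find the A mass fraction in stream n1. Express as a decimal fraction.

Total flow out = 431.3 + 2017 = 2448.3 kg/min.
A in = 431.3×0.149 + 2017×0.050 = 165.11 kg/min.
A mass fraction in n1 = 165.11/2448.3 = 0.067.

0.067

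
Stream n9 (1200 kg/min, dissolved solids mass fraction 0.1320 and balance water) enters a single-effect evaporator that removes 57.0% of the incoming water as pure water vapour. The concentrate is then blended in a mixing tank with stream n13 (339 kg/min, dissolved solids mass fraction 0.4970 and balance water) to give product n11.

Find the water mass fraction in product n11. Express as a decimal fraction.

0.6542

Vapour removed = 0.570×0.868×1200 = 593.71 kg/min; concentrate = 606.29 kg/min.
water reaching the mixer = 447.89 (from concentrate) + 339×0.503 = 618.4 kg/min.
Product flow = 606.29 + 339 = 945.29 kg/min; water fraction = 0.6542.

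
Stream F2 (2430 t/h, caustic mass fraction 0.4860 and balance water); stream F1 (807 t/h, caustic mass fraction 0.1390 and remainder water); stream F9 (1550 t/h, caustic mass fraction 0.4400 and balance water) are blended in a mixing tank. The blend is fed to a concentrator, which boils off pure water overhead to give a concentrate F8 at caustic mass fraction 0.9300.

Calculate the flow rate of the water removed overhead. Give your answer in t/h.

2663 t/h

caustic entering = 2430×0.486 + 807×0.139 + 1550×0.440 = 1975.2 t/h.
All caustic reports to F8, so F8 = 1975.2/0.930 = 2123.8 t/h.
Total feed = 4787 t/h; overhead = 4787 − 2123.8 = 2663.2 t/h.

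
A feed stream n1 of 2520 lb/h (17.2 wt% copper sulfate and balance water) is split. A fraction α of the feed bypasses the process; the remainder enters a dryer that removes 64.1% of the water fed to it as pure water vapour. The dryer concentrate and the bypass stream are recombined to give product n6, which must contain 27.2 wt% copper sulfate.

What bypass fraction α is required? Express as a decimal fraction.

0.307

All 2520×0.172 = 433.44 lb/h of copper sulfate reaches n6, so n6 = 433.44/0.272 = 1593.5 lb/h and vapour = 926.47 lb/h.
The evaporator receives (1−α)·2520 of feed at 0.828 water and removes 0.641 of that water:
0.641×0.828×(1−α)×2520 = 926.47
(1−α) = 926.47/1337.5 = 0.6927;  α = 0.3073.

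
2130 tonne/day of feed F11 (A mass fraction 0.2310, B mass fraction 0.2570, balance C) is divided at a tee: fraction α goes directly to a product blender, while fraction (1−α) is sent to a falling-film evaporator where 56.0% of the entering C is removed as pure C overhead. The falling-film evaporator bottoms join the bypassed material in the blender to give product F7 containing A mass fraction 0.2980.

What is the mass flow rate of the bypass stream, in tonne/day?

459.8 tonne/day

All 2130×0.231 = 492.03 tonne/day of A reaches F7, so F7 = 492.03/0.298 = 1651.1 tonne/day and vapour = 478.89 tonne/day.
The evaporator receives (1−α)·2130 of feed at 0.512 C and removes 0.560 of that C:
0.560×0.512×(1−α)×2130 = 478.89
(1−α) = 478.89/610.71 = 0.7842;  α = 0.2158.
Bypass flow = 0.2158×2130 = 459.76 tonne/day.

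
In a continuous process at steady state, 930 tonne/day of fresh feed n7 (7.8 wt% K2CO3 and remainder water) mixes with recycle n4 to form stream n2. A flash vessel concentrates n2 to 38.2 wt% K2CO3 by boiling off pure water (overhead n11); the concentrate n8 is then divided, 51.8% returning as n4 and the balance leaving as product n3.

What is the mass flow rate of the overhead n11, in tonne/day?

Overall K2CO3 balance (none leaves overhead): K2CO3 in fresh feed = K2CO3 in product, i.e. 930×0.078 = (1−0.518)·n8·0.382.
n8 = 72.54/(0.382×0.482) = 393.97 tonne/day.
Recycle n4 = 0.518×393.97 = 204.08 tonne/day.
Combined feed n2 = 930 + 204.08 = 1134.1 tonne/day.
Overhead n11 = n2 − n8 = 1134.1 − 393.97 = 740.1 tonne/day.

740.1 tonne/day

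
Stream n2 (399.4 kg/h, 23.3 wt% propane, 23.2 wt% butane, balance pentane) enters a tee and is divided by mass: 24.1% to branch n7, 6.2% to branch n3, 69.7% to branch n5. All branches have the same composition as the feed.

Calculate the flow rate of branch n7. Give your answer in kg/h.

96.26 kg/h

Branch n7 flow = 0.241×399.4 = 96.255 kg/h.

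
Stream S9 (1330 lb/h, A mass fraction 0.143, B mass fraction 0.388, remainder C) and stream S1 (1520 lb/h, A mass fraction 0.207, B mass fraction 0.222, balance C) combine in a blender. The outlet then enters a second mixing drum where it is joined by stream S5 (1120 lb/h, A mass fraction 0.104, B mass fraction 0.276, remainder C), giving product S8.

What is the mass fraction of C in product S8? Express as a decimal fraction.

Overall, product flow = 3970 lb/h.
C in = 1330×0.469 + 1520×0.571 + 1120×0.620 = 2186.1 lb/h.
C fraction in S8 = 0.551.

0.551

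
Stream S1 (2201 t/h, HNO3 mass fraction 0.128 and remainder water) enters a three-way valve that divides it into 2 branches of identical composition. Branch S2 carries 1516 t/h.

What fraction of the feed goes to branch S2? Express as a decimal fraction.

Fraction to S2 = 1516/2201 = 0.6888.

0.689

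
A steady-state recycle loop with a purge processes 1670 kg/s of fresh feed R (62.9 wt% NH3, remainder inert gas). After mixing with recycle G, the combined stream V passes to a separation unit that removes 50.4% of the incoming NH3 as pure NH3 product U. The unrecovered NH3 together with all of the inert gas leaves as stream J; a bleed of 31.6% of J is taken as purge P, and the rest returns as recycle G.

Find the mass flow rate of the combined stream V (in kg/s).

3550 kg/s

inert gas enters only via R and leaves only via the purge: 1670×0.371 = 0.316×(inert gas in J), and the separation unit passes all inert gas, so inert gas in V = inert gas in J = 1960.7 kg/s.
NH3 in V: m_A = 1670×0.629 + (1−0.316)·(1−0.504)·m_A, so m_A = 1050.4/0.6607 = 1589.8 kg/s.
V = 1589.8 + 1960.7 = 3550.5 kg/s.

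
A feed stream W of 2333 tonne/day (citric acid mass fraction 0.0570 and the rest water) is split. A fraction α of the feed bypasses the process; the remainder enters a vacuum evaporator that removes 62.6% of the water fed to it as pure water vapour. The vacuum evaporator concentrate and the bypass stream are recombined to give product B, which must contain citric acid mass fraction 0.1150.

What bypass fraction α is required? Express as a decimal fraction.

All 2333×0.057 = 132.98 tonne/day of citric acid reaches B, so B = 132.98/0.115 = 1156.4 tonne/day and vapour = 1176.6 tonne/day.
The evaporator receives (1−α)·2333 of feed at 0.943 water and removes 0.626 of that water:
0.626×0.943×(1−α)×2333 = 1176.6
(1−α) = 1176.6/1377.2 = 0.8544;  α = 0.1456.

0.146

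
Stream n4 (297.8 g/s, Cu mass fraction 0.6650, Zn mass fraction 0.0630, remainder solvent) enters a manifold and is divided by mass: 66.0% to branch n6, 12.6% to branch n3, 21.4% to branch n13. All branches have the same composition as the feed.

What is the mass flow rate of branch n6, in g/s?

196.5 g/s

Branch n6 flow = 0.660×297.8 = 196.55 g/s.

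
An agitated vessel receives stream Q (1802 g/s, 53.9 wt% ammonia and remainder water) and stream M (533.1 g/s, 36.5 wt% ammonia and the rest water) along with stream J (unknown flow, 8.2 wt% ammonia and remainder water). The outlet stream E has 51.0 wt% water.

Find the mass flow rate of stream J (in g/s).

Let J be the unknown flow. Total out = 2335.1 + J.
water balance: 1169.2 + 0.918·J = 0.510·(2335.1 + J)
(0.918 − 0.510)·J = 0.510×2335.1 − 1169.2 = 21.66
J = 21.66 / 0.408 = 53.089 g/s

53.09 g/s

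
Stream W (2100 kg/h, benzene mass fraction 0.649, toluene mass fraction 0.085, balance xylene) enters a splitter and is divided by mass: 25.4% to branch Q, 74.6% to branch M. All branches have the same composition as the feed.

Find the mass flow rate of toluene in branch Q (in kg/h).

45.34 kg/h

Branch Q total = 0.254×2100 = 533.4 kg/h.
toluene in Q = 0.085×533.4 = 45.339 kg/h.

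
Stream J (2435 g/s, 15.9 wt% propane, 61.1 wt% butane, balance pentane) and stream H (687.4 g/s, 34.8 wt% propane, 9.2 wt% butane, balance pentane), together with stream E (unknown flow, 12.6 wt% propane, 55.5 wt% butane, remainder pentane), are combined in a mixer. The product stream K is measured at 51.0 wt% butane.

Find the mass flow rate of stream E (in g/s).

920 g/s

Let E be the unknown flow. Total out = 3122.4 + E.
butane balance: 1551 + 0.555·E = 0.510·(3122.4 + E)
(0.555 − 0.510)·E = 0.510×3122.4 − 1551 = 41.398
E = 41.398 / 0.045 = 919.96 g/s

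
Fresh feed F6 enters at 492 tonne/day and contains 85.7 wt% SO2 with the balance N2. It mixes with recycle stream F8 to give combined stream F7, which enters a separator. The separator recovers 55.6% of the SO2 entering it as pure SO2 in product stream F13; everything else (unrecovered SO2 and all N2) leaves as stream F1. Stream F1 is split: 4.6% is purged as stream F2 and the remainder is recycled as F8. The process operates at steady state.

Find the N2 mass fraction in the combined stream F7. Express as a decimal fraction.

0.6765

N2 enters only via F6 and leaves only via the purge: 492×0.143 = 0.046×(N2 in F1), and the separator passes all N2, so N2 in F7 = N2 in F1 = 1529.5 tonne/day.
SO2 in F7: m_A = 492×0.857 + (1−0.046)·(1−0.556)·m_A, so m_A = 421.64/0.5764 = 731.48 tonne/day.
F7 = 731.48 + 1529.5 = 2261 tonne/day.
N2 fraction in F7 = 1529.5/2261 = 0.6765.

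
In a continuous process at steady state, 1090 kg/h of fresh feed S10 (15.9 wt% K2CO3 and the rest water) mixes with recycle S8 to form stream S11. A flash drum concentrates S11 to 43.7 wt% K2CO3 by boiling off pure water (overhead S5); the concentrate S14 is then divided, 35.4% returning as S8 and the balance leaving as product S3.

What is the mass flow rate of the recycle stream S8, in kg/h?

217.3 kg/h

Overall K2CO3 balance (none leaves overhead): K2CO3 in fresh feed = K2CO3 in product, i.e. 1090×0.159 = (1−0.354)·S14·0.437.
S14 = 173.31/(0.437×0.646) = 613.92 kg/h.
Recycle S8 = 0.354×613.92 = 217.33 kg/h.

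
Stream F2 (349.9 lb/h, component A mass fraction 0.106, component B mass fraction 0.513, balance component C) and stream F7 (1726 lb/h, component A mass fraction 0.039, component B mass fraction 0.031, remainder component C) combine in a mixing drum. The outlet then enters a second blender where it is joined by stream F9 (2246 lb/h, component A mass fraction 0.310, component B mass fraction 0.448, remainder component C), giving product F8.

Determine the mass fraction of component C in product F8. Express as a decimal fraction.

Overall, product flow = 4321.9 lb/h.
component C in = 349.9×0.381 + 1726×0.930 + 2246×0.242 = 2282 lb/h.
component C fraction in F8 = 0.528.

0.528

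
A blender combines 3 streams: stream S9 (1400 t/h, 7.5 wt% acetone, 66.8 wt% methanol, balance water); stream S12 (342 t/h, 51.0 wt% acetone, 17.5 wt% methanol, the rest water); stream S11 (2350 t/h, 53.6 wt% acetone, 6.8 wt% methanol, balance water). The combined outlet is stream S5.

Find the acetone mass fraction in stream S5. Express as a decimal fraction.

0.376

Total flow out = 1400 + 342 + 2350 = 4092 t/h.
acetone in = 1400×0.075 + 342×0.510 + 2350×0.536 = 1539 t/h.
acetone mass fraction in S5 = 1539/4092 = 0.376.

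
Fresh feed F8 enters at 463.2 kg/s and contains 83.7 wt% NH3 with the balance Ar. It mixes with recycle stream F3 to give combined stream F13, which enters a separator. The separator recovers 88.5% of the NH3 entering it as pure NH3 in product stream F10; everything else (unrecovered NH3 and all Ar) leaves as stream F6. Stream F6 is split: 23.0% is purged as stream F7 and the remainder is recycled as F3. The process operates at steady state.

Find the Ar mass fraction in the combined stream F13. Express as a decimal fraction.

Ar enters only via F8 and leaves only via the purge: 463.2×0.163 = 0.230×(Ar in F6), and the separator passes all Ar, so Ar in F13 = Ar in F6 = 328.27 kg/s.
NH3 in F13: m_A = 463.2×0.837 + (1−0.230)·(1−0.885)·m_A, so m_A = 387.7/0.9114 = 425.36 kg/s.
F13 = 425.36 + 328.27 = 753.63 kg/s.
Ar fraction in F13 = 328.27/753.63 = 0.4356.

0.4356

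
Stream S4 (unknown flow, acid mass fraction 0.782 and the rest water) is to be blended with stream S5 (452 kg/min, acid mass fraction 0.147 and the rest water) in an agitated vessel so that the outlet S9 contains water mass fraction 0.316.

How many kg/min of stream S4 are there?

Let S4 be the unknown flow. Total out = 452 + S4.
water balance: 385.56 + 0.218·S4 = 0.316·(452 + S4)
(0.218 − 0.316)·S4 = 0.316×452 − 385.56 = -242.72
S4 = -242.72 / -0.098 = 2476.8 kg/min

2477 kg/min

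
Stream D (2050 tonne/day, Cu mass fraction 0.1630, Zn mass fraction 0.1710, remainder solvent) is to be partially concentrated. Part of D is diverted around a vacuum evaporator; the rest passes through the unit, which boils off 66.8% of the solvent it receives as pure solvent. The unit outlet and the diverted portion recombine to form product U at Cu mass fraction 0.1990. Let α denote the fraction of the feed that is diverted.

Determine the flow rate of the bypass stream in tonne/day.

All 2050×0.163 = 334.15 tonne/day of Cu reaches U, so U = 334.15/0.199 = 1679.1 tonne/day and vapour = 370.85 tonne/day.
The evaporator receives (1−α)·2050 of feed at 0.666 solvent and removes 0.668 of that solvent:
0.668×0.666×(1−α)×2050 = 370.85
(1−α) = 370.85/912.02 = 0.4066;  α = 0.5934.
Bypass flow = 0.5934×2050 = 1216.4 tonne/day.

1216 tonne/day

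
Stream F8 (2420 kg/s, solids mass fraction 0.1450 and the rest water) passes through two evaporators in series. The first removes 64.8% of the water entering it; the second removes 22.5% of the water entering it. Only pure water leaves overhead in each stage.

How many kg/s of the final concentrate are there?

915.4 kg/s

water in feed = 2420×0.855 = 2069.1 kg/s.
After stage 1: water left = (1−0.648)×2069.1 = 728.32; stream total = 1079.2 kg/s.
After stage 2: water left = (1−0.225)×728.32 = 564.45; final concentrate = 915.35 kg/s.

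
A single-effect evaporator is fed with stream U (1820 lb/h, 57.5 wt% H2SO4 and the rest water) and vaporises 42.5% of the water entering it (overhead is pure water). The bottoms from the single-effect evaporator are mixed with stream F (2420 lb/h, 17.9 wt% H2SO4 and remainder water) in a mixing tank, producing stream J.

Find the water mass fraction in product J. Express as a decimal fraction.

Vapour removed = 0.425×0.425×1820 = 328.74 lb/h; concentrate = 1491.3 lb/h.
water reaching the mixer = 444.76 (from concentrate) + 2420×0.821 = 2431.6 lb/h.
Product flow = 1491.3 + 2420 = 3911.3 lb/h; water fraction = 0.622.

0.622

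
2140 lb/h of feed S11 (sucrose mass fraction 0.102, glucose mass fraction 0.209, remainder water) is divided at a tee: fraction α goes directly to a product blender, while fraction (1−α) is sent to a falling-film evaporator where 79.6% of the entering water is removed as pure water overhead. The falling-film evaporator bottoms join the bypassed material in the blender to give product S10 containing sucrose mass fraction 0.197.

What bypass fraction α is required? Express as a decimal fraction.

All 2140×0.102 = 218.28 lb/h of sucrose reaches S10, so S10 = 218.28/0.197 = 1108 lb/h and vapour = 1032 lb/h.
The evaporator receives (1−α)·2140 of feed at 0.689 water and removes 0.796 of that water:
0.796×0.689×(1−α)×2140 = 1032
(1−α) = 1032/1173.7 = 0.8793;  α = 0.1207.

0.121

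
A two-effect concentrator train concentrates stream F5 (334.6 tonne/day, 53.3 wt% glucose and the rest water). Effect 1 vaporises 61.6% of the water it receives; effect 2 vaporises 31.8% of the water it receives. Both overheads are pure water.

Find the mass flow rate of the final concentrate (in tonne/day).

219.3 tonne/day

water in feed = 334.6×0.467 = 156.26 tonne/day.
After stage 1: water left = (1−0.616)×156.26 = 60.003; stream total = 238.34 tonne/day.
After stage 2: water left = (1−0.318)×60.003 = 40.922; final concentrate = 219.26 tonne/day.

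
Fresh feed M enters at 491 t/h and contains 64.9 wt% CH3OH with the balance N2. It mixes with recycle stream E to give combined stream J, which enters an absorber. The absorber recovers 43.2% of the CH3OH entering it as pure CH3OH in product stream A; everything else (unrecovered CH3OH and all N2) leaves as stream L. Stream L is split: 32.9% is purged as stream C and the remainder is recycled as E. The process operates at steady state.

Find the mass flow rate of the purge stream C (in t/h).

N2 enters only via M and leaves only via the purge: 491×0.351 = 0.329×(N2 in L), and the absorber passes all N2, so N2 in J = N2 in L = 523.83 t/h.
CH3OH in J: m_A = 491×0.649 + (1−0.329)·(1−0.432)·m_A, so m_A = 318.66/0.6189 = 514.9 t/h.
L = (1−0.432)×514.9 + 523.83 = 816.3 t/h.
Purge C = 0.329×816.3 = 268.56 t/h.

268.6 t/h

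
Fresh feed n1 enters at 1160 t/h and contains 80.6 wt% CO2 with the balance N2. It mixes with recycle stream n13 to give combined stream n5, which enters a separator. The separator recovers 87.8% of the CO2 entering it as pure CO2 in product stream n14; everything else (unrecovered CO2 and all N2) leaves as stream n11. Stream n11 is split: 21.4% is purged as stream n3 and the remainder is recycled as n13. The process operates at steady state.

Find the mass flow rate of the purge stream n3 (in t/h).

N2 enters only via n1 and leaves only via the purge: 1160×0.194 = 0.214×(N2 in n11), and the separator passes all N2, so N2 in n5 = N2 in n11 = 1051.6 t/h.
CO2 in n5: m_A = 1160×0.806 + (1−0.214)·(1−0.878)·m_A, so m_A = 934.96/0.9041 = 1034.1 t/h.
n11 = (1−0.878)×1034.1 + 1051.6 = 1177.8 t/h.
Purge n3 = 0.214×1177.8 = 252.04 t/h.

252 t/h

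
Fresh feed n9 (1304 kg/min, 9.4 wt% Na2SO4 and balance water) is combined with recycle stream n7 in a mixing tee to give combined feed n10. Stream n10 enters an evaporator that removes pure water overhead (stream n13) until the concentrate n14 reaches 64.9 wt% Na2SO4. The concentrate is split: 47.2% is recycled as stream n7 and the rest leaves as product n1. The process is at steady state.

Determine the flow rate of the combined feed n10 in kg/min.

Overall Na2SO4 balance (none leaves overhead): Na2SO4 in fresh feed = Na2SO4 in product, i.e. 1304×0.094 = (1−0.472)·n14·0.649.
n14 = 122.58/(0.649×0.528) = 357.71 kg/min.
Recycle n7 = 0.472×357.71 = 168.84 kg/min.
Combined feed n10 = 1304 + 168.84 = 1472.8 kg/min.

1473 kg/min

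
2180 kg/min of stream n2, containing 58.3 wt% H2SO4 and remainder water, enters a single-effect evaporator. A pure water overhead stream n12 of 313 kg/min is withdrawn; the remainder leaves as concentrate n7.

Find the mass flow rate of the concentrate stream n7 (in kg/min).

Concentrate = 2180 − 313 = 1867 kg/min.

1867 kg/min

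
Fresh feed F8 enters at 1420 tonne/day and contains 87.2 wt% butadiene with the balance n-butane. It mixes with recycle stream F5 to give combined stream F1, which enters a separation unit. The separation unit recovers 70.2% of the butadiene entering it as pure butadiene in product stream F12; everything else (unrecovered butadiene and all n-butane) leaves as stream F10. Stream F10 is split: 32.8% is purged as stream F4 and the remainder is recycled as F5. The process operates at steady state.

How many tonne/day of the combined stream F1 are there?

2102 tonne/day

n-butane enters only via F8 and leaves only via the purge: 1420×0.128 = 0.328×(n-butane in F10), and the separation unit passes all n-butane, so n-butane in F1 = n-butane in F10 = 554.15 tonne/day.
butadiene in F1: m_A = 1420×0.872 + (1−0.328)·(1−0.702)·m_A, so m_A = 1238.2/0.7997 = 1548.3 tonne/day.
F1 = 1548.3 + 554.15 = 2102.4 tonne/day.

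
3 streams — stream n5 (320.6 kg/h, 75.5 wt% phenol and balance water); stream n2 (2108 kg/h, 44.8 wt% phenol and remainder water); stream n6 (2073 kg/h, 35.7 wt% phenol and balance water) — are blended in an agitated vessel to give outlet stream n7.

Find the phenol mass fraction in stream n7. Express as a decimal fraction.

0.428

Total flow out = 320.6 + 2108 + 2073 = 4501.6 kg/h.
phenol in = 320.6×0.755 + 2108×0.448 + 2073×0.357 = 1926.5 kg/h.
phenol mass fraction in n7 = 1926.5/4501.6 = 0.428.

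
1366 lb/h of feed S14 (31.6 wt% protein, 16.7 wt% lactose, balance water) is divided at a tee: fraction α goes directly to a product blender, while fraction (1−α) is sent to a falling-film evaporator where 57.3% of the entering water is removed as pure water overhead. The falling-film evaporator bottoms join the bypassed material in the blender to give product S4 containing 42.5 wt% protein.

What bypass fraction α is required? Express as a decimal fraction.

All 1366×0.316 = 431.66 lb/h of protein reaches S4, so S4 = 431.66/0.425 = 1015.7 lb/h and vapour = 350.34 lb/h.
The evaporator receives (1−α)·1366 of feed at 0.517 water and removes 0.573 of that water:
0.573×0.517×(1−α)×1366 = 350.34
(1−α) = 350.34/404.67 = 0.8657;  α = 0.1343.

0.134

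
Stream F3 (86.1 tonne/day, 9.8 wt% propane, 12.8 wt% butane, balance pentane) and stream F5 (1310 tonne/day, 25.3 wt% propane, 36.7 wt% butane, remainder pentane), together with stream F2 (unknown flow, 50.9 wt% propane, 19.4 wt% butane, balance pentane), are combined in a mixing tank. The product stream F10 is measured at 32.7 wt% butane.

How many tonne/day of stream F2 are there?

Let F2 be the unknown flow. Total out = 1396.1 + F2.
butane balance: 491.79 + 0.194·F2 = 0.327·(1396.1 + F2)
(0.194 − 0.327)·F2 = 0.327×1396.1 − 491.79 = -35.266
F2 = -35.266 / -0.133 = 265.16 tonne/day

265.2 tonne/day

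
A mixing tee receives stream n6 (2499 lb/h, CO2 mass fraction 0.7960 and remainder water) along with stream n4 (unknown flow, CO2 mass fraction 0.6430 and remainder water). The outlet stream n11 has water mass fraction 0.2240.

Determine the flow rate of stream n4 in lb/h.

Let n4 be the unknown flow. Total out = 2499 + n4.
water balance: 509.8 + 0.357·n4 = 0.224·(2499 + n4)
(0.357 − 0.224)·n4 = 0.224×2499 − 509.8 = 49.98
n4 = 49.98 / 0.133 = 375.79 lb/h

375.8 lb/h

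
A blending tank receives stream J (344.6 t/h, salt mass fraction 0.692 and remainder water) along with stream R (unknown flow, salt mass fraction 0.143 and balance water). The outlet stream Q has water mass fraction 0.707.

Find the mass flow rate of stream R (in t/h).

916.6 t/h

Let R be the unknown flow. Total out = 344.6 + R.
water balance: 106.14 + 0.857·R = 0.707·(344.6 + R)
(0.857 − 0.707)·R = 0.707×344.6 − 106.14 = 137.5
R = 137.5 / 0.150 = 916.64 t/h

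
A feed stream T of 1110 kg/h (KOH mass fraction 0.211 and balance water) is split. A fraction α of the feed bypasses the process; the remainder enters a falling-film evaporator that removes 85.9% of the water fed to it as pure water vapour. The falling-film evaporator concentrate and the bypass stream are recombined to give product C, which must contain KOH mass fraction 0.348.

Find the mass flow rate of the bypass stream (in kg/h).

465.2 kg/h

All 1110×0.211 = 234.21 kg/h of KOH reaches C, so C = 234.21/0.348 = 673.02 kg/h and vapour = 436.98 kg/h.
The evaporator receives (1−α)·1110 of feed at 0.789 water and removes 0.859 of that water:
0.859×0.789×(1−α)×1110 = 436.98
(1−α) = 436.98/752.3 = 0.5809;  α = 0.4191.
Bypass flow = 0.4191×1110 = 465.25 kg/h.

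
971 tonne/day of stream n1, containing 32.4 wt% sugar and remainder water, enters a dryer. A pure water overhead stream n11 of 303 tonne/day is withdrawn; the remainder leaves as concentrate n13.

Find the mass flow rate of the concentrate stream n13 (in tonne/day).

668 tonne/day

Concentrate = 971 − 303 = 668 tonne/day.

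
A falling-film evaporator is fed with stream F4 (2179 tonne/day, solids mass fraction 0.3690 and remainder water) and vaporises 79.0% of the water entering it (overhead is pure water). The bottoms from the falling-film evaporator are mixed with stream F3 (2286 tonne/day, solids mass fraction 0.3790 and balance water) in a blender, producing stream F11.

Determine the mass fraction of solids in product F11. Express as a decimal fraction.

0.4944

Vapour removed = 0.790×0.631×2179 = 1086.2 tonne/day; concentrate = 1092.8 tonne/day.
solids reaching the mixer = 804.05 (from concentrate) + 2286×0.379 = 1670.4 tonne/day.
Product flow = 1092.8 + 2286 = 3378.8 tonne/day; solids fraction = 0.4944.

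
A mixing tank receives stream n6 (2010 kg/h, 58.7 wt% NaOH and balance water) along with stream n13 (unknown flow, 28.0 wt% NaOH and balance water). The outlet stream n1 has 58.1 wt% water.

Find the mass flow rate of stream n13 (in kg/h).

2429 kg/h

Let n13 be the unknown flow. Total out = 2010 + n13.
water balance: 830.13 + 0.720·n13 = 0.581·(2010 + n13)
(0.720 − 0.581)·n13 = 0.581×2010 − 830.13 = 337.68
n13 = 337.68 / 0.139 = 2429.4 kg/h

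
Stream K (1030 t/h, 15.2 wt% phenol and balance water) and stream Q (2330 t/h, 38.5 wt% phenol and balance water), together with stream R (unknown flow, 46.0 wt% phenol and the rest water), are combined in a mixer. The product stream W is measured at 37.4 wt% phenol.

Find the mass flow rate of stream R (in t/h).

2361 t/h

Let R be the unknown flow. Total out = 3360 + R.
phenol balance: 1053.6 + 0.460·R = 0.374·(3360 + R)
(0.460 − 0.374)·R = 0.374×3360 − 1053.6 = 203.03
R = 203.03 / 0.086 = 2360.8 t/h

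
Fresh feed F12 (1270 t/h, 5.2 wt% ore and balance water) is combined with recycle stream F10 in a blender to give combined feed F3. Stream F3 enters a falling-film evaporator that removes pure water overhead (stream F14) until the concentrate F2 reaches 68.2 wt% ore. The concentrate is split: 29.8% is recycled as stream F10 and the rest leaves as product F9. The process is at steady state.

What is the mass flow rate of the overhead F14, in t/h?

Overall ore balance (none leaves overhead): ore in fresh feed = ore in product, i.e. 1270×0.052 = (1−0.298)·F2·0.682.
F2 = 66.04/(0.682×0.702) = 137.94 t/h.
Recycle F10 = 0.298×137.94 = 41.106 t/h.
Combined feed F3 = 1270 + 41.106 = 1311.1 t/h.
Overhead F14 = F3 − F2 = 1311.1 − 137.94 = 1173.2 t/h.

1173 t/h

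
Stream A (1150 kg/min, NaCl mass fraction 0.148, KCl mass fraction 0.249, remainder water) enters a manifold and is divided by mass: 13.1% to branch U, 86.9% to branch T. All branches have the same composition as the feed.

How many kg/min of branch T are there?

Branch T flow = 0.869×1150 = 999.35 kg/min.

999.4 kg/min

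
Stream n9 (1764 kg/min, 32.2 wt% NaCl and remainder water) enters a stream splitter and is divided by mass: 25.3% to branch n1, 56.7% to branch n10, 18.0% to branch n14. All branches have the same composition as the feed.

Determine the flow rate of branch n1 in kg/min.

446.3 kg/min

Branch n1 flow = 0.253×1764 = 446.29 kg/min.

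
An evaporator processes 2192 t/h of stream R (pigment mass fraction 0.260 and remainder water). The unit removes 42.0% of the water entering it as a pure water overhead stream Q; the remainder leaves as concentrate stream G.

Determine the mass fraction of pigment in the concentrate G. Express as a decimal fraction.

0.377

pigment is not removed: 2192×0.260 = 569.92 t/h of pigment enters G.
water entering = 2192×0.740 = 1622.1 t/h; overhead removed = 0.420×1622.1 = 681.27 t/h.
Concentrate = 2192 − 681.27 = 1510.7 t/h.
Mass fraction = 569.92/1510.7 = 0.377.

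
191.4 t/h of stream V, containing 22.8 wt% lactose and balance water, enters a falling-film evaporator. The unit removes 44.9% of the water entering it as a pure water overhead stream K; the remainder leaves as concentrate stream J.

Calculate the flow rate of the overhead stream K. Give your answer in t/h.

water entering = 191.4×0.772 = 147.76 t/h; overhead removed = 0.449×147.76 = 66.345 t/h.

66.34 t/h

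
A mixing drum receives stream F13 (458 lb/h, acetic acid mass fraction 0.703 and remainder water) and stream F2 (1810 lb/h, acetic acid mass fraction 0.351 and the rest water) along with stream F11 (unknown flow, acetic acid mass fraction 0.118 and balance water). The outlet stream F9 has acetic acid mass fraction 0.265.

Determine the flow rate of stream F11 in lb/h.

Let F11 be the unknown flow. Total out = 2268 + F11.
acetic acid balance: 957.28 + 0.118·F11 = 0.265·(2268 + F11)
(0.118 − 0.265)·F11 = 0.265×2268 − 957.28 = -356.26
F11 = -356.26 / -0.147 = 2423.6 lb/h

2424 lb/h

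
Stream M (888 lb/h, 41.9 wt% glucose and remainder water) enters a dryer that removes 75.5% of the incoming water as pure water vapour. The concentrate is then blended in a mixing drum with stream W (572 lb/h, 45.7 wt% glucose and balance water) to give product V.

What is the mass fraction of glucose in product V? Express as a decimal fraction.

Vapour removed = 0.755×0.581×888 = 389.53 lb/h; concentrate = 498.47 lb/h.
glucose reaching the mixer = 372.07 (from concentrate) + 572×0.457 = 633.48 lb/h.
Product flow = 498.47 + 572 = 1070.5 lb/h; glucose fraction = 0.592.

0.592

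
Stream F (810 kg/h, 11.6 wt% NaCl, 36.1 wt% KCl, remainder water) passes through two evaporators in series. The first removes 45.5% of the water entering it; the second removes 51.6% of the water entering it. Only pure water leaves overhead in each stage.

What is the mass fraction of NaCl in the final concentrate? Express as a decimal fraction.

water in feed = 810×0.523 = 423.63 kg/h.
After stage 1: water left = (1−0.455)×423.63 = 230.88; stream total = 617.25 kg/h.
After stage 2: water left = (1−0.516)×230.88 = 111.75; final concentrate = 498.12 kg/h.
NaCl fraction = 93.96/498.12 = 0.1886.

0.1886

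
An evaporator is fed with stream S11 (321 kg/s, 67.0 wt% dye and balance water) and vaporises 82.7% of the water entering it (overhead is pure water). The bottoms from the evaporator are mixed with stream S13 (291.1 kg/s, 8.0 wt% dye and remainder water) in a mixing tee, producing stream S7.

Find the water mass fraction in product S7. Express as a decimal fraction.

Vapour removed = 0.827×0.330×321 = 87.604 kg/s; concentrate = 233.4 kg/s.
water reaching the mixer = 18.326 (from concentrate) + 291.1×0.920 = 286.14 kg/s.
Product flow = 233.4 + 291.1 = 524.5 kg/s; water fraction = 0.546.

0.546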